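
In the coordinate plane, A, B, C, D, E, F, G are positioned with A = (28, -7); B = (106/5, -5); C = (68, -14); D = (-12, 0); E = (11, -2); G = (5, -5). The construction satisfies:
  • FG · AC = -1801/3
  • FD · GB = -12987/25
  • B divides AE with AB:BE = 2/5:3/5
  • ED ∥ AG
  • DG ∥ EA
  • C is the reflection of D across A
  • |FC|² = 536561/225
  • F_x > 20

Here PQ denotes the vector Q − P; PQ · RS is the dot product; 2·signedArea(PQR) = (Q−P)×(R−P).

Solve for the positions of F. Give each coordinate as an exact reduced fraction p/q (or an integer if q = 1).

1. F_x = 301/15  [FD · GB = -12987/25 ∩ FG · AC = -1801/3]
2. F_y = -14/3  [FD · GB = -12987/25 ∩ FG · AC = -1801/3]
   → F = (301/15, -14/3)

F = (301/15, -14/3)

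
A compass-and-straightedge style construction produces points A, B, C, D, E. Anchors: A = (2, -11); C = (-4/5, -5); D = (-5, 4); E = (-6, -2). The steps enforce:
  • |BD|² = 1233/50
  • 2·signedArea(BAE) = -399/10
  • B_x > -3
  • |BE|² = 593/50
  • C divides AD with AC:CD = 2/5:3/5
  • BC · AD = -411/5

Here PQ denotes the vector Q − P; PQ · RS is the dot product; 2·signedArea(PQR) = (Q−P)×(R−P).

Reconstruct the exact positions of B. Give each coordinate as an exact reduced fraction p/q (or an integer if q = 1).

1. B_x = -29/10  [BC · AD = -411/5 ∩ 2·signedArea(BAE) = -399/10]
2. B_y = -1/2  [BC · AD = -411/5 ∩ 2·signedArea(BAE) = -399/10]
   → B = (-29/10, -1/2)

B = (-29/10, -1/2)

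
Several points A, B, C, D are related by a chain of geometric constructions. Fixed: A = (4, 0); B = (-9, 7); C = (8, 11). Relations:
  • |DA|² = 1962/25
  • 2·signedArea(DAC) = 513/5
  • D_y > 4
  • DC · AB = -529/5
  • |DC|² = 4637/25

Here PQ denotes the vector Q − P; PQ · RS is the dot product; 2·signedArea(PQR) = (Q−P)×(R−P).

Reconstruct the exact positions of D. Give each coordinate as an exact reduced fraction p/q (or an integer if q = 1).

1. D_x = -19/5  [DC · AB = -529/5 ∩ 2·signedArea(DAC) = 513/5]
2. D_y = 21/5  [DC · AB = -529/5 ∩ 2·signedArea(DAC) = 513/5]
   → D = (-19/5, 21/5)

D = (-19/5, 21/5)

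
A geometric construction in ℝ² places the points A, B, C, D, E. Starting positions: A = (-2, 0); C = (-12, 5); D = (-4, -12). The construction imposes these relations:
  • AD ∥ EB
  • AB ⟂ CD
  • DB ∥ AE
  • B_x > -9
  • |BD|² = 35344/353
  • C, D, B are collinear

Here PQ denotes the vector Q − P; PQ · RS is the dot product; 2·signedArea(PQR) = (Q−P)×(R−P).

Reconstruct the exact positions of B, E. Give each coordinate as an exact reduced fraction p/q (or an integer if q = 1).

B = (-2916/353, -1040/353)
E = (-2210/353, 3196/353)

1. B_x = -2916/353  [C, D, B are collinear ∩ AB ⟂ CD]
2. B_y = -1040/353  [C, D, B are collinear ∩ AB ⟂ CD]
   → B = (-2916/353, -1040/353)
3. E_x = -2210/353  [AD ∥ EB ∩ DB ∥ AE]
4. E_y = 3196/353  [AD ∥ EB ∩ DB ∥ AE]
   → E = (-2210/353, 3196/353)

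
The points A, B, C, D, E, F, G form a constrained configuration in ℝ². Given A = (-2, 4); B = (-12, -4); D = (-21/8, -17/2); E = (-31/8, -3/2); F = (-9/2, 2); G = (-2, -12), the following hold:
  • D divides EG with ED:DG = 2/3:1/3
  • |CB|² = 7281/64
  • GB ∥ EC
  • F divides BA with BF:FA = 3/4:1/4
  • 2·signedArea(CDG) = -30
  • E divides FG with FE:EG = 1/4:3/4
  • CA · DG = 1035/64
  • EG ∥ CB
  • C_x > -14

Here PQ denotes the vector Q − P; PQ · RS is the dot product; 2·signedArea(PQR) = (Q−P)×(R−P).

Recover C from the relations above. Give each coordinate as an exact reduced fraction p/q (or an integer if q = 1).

1. C_x = -111/8  [EG ∥ CB ∩ GB ∥ EC]
2. C_y = 13/2  [EG ∥ CB ∩ GB ∥ EC]
   → C = (-111/8, 13/2)

C = (-111/8, 13/2)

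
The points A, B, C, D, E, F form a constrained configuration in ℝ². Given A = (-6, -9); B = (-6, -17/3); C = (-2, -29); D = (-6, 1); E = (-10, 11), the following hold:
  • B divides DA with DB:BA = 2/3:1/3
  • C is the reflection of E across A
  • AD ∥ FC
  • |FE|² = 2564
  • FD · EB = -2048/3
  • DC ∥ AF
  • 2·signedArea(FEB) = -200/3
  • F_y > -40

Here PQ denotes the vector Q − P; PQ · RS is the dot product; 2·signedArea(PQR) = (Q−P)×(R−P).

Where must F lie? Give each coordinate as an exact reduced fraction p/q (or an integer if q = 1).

1. F_x = -2  [AD ∥ FC ∩ DC ∥ AF]
2. F_y = -39  [AD ∥ FC ∩ DC ∥ AF]
   → F = (-2, -39)

F = (-2, -39)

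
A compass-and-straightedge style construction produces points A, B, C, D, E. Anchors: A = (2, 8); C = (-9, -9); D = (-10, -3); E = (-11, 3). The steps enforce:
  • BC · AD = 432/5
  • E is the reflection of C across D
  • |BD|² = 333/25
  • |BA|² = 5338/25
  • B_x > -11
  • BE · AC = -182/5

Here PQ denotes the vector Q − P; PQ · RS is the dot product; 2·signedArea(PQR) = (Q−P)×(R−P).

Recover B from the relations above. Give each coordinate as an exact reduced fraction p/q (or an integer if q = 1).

B = (-53/5, 3/5)

1. B_x = -53/5  [BC · AD = 432/5 ∩ BE · AC = -182/5]
2. B_y = 3/5  [BC · AD = 432/5 ∩ BE · AC = -182/5]
   → B = (-53/5, 3/5)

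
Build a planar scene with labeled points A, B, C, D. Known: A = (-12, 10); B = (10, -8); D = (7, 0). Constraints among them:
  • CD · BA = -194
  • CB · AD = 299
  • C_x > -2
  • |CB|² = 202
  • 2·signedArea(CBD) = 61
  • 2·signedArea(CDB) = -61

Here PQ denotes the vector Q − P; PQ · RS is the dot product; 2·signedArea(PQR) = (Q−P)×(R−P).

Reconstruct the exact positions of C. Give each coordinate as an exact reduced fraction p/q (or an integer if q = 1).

1. C_x = -1  [CB · AD = 299 ∩ 2·signedArea(CBD) = 61]
2. C_y = 1  [CB · AD = 299 ∩ 2·signedArea(CBD) = 61]
   → C = (-1, 1)

C = (-1, 1)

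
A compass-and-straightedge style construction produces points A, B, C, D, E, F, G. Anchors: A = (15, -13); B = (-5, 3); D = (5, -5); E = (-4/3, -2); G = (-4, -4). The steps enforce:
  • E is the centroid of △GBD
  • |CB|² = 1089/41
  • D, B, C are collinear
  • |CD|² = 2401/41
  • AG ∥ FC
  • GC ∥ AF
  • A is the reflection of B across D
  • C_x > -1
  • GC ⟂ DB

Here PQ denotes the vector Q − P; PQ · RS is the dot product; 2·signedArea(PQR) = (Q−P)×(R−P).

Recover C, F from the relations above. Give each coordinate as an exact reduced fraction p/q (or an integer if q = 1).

C = (-40/41, -9/41)
F = (739/41, -378/41)

1. C_x = -40/41  [D, B, C are collinear ∩ GC ⟂ DB]
2. C_y = -9/41  [D, B, C are collinear ∩ GC ⟂ DB]
   → C = (-40/41, -9/41)
3. F_x = 739/41  [AG ∥ FC ∩ GC ∥ AF]
4. F_y = -378/41  [AG ∥ FC ∩ GC ∥ AF]
   → F = (739/41, -378/41)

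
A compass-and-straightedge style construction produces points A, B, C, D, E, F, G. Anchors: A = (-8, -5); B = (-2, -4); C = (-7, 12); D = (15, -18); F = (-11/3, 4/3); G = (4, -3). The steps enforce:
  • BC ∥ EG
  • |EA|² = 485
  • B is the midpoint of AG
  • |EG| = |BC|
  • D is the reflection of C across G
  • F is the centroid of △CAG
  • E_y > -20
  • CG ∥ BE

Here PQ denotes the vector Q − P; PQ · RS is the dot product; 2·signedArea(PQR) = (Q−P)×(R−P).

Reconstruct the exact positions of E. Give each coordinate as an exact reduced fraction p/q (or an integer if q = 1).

E = (9, -19)

1. E_x = 9  [BC ∥ EG ∩ CG ∥ BE]
2. E_y = -19  [BC ∥ EG ∩ CG ∥ BE]
   → E = (9, -19)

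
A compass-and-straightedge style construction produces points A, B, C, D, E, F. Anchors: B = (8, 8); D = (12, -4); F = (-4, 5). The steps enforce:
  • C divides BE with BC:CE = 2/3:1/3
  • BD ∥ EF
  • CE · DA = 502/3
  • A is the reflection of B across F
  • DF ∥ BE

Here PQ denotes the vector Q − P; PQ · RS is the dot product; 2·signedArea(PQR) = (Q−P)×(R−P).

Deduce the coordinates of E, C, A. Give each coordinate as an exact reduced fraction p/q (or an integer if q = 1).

A = (-16, 2)
C = (-8/3, 14)
E = (-8, 17)

1. E_x = -8  [BD ∥ EF ∩ DF ∥ BE]
2. E_y = 17  [BD ∥ EF ∩ DF ∥ BE]
   → E = (-8, 17)
3. C_x = -8/3  [C divides BE with BC:CE = 2/3:1/3]
4. C_y = 14  [C divides BE with BC:CE = 2/3:1/3]
   → C = (-8/3, 14)
5. A_x = -16  [A is the reflection of B across F]
6. A_y = 2  [A is the reflection of B across F]
   → A = (-16, 2)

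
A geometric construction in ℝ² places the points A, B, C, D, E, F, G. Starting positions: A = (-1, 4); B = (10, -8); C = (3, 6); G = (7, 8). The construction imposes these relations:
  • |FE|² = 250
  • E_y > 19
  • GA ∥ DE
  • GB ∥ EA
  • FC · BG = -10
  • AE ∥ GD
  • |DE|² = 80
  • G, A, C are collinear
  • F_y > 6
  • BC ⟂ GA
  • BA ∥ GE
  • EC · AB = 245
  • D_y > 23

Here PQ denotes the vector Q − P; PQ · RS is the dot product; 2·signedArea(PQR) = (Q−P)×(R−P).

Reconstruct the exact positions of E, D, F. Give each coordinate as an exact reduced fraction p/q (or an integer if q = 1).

1. E_x = -4  [GB ∥ EA ∩ BA ∥ GE]
2. E_y = 20  [GB ∥ EA ∩ BA ∥ GE]
   → E = (-4, 20)
3. D_x = 4  [GA ∥ DE ∩ AE ∥ GD]
4. D_y = 24  [GA ∥ DE ∩ AE ∥ GD]
   → D = (4, 24)
5. F_x = 5  [line 3·x + -16·y + 97 = 0 ∩ |FE|² = 250]
6. F_y = 7  [line 3·x + -16·y + 97 = 0 ∩ |FE|² = 250]
   → F = (5, 7)

D = (4, 24)
E = (-4, 20)
F = (5, 7)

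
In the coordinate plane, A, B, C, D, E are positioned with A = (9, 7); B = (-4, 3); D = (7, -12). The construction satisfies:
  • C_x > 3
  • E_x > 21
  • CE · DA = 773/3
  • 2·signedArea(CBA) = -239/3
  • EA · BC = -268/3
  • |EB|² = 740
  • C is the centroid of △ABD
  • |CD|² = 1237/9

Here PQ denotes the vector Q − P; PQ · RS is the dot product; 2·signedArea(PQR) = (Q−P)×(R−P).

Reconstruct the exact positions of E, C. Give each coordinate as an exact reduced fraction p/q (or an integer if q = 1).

C = (4, -2/3)
E = (22, 11)

1. C_x = 4  [C is the centroid of △ABD]
2. C_y = -2/3  [C is the centroid of △ABD]
   → C = (4, -2/3)
3. E_x = 22  [EA · BC = -268/3 ∩ CE · DA = 773/3]
4. E_y = 11  [EA · BC = -268/3 ∩ CE · DA = 773/3]
   → E = (22, 11)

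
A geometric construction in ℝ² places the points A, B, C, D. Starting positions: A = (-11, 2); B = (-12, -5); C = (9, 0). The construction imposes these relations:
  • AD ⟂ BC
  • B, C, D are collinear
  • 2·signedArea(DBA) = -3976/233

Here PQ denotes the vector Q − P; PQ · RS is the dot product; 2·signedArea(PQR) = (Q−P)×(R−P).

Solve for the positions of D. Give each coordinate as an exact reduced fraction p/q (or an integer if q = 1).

1. D_x = -2208/233  [B, C, D are collinear ∩ AD ⟂ BC]
2. D_y = -1025/233  [B, C, D are collinear ∩ AD ⟂ BC]
   → D = (-2208/233, -1025/233)

D = (-2208/233, -1025/233)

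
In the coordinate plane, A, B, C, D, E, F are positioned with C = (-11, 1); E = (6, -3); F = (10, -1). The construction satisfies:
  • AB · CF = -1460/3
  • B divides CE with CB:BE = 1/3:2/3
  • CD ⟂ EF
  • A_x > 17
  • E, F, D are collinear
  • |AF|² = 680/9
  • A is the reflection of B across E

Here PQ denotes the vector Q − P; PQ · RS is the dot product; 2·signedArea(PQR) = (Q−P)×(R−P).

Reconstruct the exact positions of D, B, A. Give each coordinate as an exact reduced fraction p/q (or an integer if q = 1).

1. D_x = -6  [E, F, D are collinear ∩ CD ⟂ EF]
2. D_y = -9  [E, F, D are collinear ∩ CD ⟂ EF]
   → D = (-6, -9)
3. B_x = -16/3  [B divides CE with CB:BE = 1/3:2/3]
4. B_y = -1/3  [B divides CE with CB:BE = 1/3:2/3]
   → B = (-16/3, -1/3)
5. A_x = 52/3  [A is the reflection of B across E]
6. A_y = -17/3  [A is the reflection of B across E]
   → A = (52/3, -17/3)

A = (52/3, -17/3)
B = (-16/3, -1/3)
D = (-6, -9)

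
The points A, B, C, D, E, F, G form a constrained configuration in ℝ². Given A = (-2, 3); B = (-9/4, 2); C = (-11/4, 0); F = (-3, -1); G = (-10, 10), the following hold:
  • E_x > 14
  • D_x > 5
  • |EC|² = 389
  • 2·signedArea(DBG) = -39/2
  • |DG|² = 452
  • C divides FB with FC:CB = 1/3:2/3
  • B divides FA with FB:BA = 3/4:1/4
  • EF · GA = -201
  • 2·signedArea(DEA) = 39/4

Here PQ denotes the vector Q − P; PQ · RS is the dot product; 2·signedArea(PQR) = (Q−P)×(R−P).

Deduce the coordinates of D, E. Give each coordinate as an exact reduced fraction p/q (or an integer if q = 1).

D = (6, -4)
E = (57/4, -10)

1. D_x = 6  [line -8·x + -31/4·y + 17 = 0 ∩ |DG|² = 452]
2. D_y = -4  [line -8·x + -31/4·y + 17 = 0 ∩ |DG|² = 452]
   → D = (6, -4)
3. E_x = 57/4  [2·signedArea(DEA) = 39/4 ∩ EF · GA = -201]
4. E_y = -10  [2·signedArea(DEA) = 39/4 ∩ EF · GA = -201]
   → E = (57/4, -10)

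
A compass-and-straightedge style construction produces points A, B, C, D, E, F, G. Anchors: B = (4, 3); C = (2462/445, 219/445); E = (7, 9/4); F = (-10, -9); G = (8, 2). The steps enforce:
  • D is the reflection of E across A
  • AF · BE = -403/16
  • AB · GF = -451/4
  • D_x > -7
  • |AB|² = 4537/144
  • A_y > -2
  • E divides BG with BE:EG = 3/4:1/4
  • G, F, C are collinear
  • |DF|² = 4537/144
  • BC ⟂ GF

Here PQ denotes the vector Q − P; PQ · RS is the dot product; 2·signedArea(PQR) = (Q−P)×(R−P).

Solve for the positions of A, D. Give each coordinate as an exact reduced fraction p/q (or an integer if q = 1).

A = (1/3, -5/4)
D = (-19/3, -19/4)

1. A_x = 1/3  [AF · BE = -403/16 ∩ AB · GF = -451/4]
2. A_y = -5/4  [AF · BE = -403/16 ∩ AB · GF = -451/4]
   → A = (1/3, -5/4)
3. D_x = -19/3  [D is the reflection of E across A]
4. D_y = -19/4  [D is the reflection of E across A]
   → D = (-19/3, -19/4)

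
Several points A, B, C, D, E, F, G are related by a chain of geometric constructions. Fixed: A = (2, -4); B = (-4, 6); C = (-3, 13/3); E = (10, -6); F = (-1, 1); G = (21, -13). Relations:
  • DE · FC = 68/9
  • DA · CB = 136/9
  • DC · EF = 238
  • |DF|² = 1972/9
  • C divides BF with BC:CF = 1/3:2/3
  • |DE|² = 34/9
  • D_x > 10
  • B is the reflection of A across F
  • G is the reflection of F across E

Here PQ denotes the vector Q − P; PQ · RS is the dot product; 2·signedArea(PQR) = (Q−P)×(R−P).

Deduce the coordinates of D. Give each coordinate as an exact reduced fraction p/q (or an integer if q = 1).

D = (11, -23/3)

1. D_x = 11  [DC · EF = 238 ∩ DA · CB = 136/9]
2. D_y = -23/3  [DC · EF = 238 ∩ DA · CB = 136/9]
   → D = (11, -23/3)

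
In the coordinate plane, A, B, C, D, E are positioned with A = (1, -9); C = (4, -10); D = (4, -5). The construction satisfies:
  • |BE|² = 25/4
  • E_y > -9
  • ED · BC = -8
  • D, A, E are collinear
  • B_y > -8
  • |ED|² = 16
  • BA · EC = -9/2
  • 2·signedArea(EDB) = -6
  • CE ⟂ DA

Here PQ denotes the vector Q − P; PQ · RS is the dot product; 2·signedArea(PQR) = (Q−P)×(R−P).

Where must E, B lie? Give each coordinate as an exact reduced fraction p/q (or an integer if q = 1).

B = (4, -15/2)
E = (8/5, -41/5)

1. E_x = 8/5  [D, A, E are collinear ∩ CE ⟂ DA]
2. E_y = -41/5  [D, A, E are collinear ∩ CE ⟂ DA]
   → E = (8/5, -41/5)
3. B_x = 4  [BA · EC = -9/2 ∩ ED · BC = -8]
4. B_y = -15/2  [BA · EC = -9/2 ∩ ED · BC = -8]
   → B = (4, -15/2)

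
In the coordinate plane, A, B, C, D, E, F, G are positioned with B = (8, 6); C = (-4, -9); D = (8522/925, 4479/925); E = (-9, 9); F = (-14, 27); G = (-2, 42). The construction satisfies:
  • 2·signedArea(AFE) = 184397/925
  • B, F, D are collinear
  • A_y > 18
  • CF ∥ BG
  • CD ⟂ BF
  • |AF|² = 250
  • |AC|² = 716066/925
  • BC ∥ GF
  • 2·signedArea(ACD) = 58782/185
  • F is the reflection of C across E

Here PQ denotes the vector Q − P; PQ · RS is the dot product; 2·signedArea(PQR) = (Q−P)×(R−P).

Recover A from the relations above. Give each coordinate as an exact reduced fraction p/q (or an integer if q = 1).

A = (-551/925, 17218/925)

1. A_x = -551/925  [2·signedArea(ACD) = 58782/185 ∩ 2·signedArea(AFE) = 184397/925]
2. A_y = 17218/925  [2·signedArea(ACD) = 58782/185 ∩ 2·signedArea(AFE) = 184397/925]
   → A = (-551/925, 17218/925)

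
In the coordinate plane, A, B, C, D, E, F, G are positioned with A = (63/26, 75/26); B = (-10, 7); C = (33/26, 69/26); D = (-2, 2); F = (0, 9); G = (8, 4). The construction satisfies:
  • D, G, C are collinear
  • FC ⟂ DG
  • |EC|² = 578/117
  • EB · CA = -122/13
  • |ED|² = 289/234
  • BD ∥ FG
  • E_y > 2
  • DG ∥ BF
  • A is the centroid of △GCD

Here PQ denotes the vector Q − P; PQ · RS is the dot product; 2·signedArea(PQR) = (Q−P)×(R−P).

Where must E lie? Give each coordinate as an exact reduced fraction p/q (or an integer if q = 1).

1. E_x = -71/78  [line -15/13·x + -3/13·y + -7/13 = 0 ∩ |EC|² = 578/117]
2. E_y = 173/78  [line -15/13·x + -3/13·y + -7/13 = 0 ∩ |EC|² = 578/117]
   → E = (-71/78, 173/78)

E = (-71/78, 173/78)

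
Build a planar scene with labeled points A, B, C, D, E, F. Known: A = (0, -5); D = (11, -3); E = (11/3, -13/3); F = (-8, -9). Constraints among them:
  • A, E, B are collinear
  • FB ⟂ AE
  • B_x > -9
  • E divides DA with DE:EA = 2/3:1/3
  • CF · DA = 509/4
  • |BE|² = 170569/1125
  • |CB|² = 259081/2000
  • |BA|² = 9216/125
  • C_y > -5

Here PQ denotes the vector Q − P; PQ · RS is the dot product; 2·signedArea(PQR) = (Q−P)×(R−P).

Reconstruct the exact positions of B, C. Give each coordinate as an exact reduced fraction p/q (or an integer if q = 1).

1. B_x = -1056/125  [A, E, B are collinear ∩ FB ⟂ AE]
2. B_y = -817/125  [A, E, B are collinear ∩ FB ⟂ AE]
   → B = (-1056/125, -817/125)
3. C_x = 11/4  [line 11·x + 2·y + -85/4 = 0 ∩ |CB|² = 259081/2000]
4. C_y = -9/2  [line 11·x + 2·y + -85/4 = 0 ∩ |CB|² = 259081/2000]
   → C = (11/4, -9/2)

B = (-1056/125, -817/125)
C = (11/4, -9/2)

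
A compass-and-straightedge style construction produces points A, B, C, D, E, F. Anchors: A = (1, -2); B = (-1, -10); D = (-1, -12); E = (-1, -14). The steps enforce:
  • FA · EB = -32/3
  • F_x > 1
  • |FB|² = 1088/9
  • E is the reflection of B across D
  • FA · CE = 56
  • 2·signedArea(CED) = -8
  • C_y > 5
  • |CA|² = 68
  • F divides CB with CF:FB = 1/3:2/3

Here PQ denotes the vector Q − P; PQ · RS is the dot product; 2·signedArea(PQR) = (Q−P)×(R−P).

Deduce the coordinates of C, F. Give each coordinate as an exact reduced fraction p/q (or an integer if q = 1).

C = (3, 6)
F = (5/3, 2/3)

1. C_x = 3  [2·signedArea(CED) = -8]
2. C_y = 6  [|CA|² = 68]
   → C = (3, 6)
3. F_x = 5/3  [F divides CB with CF:FB = 1/3:2/3]
4. F_y = 2/3  [F divides CB with CF:FB = 1/3:2/3]
   → F = (5/3, 2/3)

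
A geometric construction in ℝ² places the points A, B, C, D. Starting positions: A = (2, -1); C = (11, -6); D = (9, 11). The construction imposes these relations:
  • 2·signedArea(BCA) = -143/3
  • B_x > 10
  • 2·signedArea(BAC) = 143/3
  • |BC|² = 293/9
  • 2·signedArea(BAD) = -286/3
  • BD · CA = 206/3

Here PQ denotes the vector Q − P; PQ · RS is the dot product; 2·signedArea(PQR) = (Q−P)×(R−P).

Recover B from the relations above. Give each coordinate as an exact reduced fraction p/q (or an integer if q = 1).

1. B_x = 31/3  [2·signedArea(BAC) = 143/3 ∩ 2·signedArea(BAD) = -286/3]
2. B_y = -1/3  [2·signedArea(BAC) = 143/3 ∩ 2·signedArea(BAD) = -286/3]
   → B = (31/3, -1/3)

B = (31/3, -1/3)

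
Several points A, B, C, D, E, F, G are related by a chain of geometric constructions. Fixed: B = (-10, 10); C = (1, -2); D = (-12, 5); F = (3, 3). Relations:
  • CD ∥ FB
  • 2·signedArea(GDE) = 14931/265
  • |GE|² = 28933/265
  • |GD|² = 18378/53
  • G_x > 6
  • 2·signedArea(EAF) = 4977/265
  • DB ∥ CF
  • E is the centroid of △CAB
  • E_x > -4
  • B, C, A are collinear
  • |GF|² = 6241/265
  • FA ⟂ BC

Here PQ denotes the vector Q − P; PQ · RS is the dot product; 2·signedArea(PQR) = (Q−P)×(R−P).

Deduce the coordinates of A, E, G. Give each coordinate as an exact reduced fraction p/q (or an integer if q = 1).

1. A_x = -153/265  [B, C, A are collinear ∩ FA ⟂ BC]
2. A_y = -74/265  [B, C, A are collinear ∩ FA ⟂ BC]
   → A = (-153/265, -74/265)
3. E_x = -846/265  [E is the centroid of △CAB]
4. E_y = 682/265  [E is the centroid of △CAB]
   → E = (-846/265, 682/265)
5. G_x = 1743/265  [line 643/265·x + 2334/265·y + -3777/53 = 0 ∩ |GE|² = 28933/265]
6. G_y = 1664/265  [line 643/265·x + 2334/265·y + -3777/53 = 0 ∩ |GE|² = 28933/265]
   → G = (1743/265, 1664/265)

A = (-153/265, -74/265)
E = (-846/265, 682/265)
G = (1743/265, 1664/265)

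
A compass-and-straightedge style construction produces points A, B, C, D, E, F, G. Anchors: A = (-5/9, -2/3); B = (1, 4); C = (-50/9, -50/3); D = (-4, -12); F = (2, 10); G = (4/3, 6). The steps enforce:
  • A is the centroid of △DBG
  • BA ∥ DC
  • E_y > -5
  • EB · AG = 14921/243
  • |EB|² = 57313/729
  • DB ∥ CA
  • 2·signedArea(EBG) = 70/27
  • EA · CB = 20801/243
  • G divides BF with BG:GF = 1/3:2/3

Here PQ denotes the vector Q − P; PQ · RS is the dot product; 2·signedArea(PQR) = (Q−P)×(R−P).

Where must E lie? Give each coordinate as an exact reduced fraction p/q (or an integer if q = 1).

E = (-46/27, -40/9)

1. E_x = -46/27  [EB · AG = 14921/243 ∩ 2·signedArea(EBG) = 70/27]
2. E_y = -40/9  [EB · AG = 14921/243 ∩ 2·signedArea(EBG) = 70/27]
   → E = (-46/27, -40/9)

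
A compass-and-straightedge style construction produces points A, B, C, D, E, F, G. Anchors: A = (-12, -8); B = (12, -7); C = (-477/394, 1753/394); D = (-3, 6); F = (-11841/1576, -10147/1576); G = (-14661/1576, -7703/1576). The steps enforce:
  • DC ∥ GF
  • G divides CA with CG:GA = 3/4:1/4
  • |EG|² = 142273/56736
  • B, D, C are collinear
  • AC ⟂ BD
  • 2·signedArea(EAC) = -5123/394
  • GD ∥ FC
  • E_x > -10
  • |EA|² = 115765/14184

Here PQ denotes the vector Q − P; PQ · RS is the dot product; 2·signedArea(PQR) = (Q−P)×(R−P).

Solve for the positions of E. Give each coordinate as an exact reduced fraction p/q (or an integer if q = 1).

E = (-7569/788, -15229/2364)

1. E_x = -7569/788  [line -4905/394·x + 4251/394·y + -19729/394 = 0 ∩ |EA|² = 115765/14184]
2. E_y = -15229/2364  [line -4905/394·x + 4251/394·y + -19729/394 = 0 ∩ |EA|² = 115765/14184]
   → E = (-7569/788, -15229/2364)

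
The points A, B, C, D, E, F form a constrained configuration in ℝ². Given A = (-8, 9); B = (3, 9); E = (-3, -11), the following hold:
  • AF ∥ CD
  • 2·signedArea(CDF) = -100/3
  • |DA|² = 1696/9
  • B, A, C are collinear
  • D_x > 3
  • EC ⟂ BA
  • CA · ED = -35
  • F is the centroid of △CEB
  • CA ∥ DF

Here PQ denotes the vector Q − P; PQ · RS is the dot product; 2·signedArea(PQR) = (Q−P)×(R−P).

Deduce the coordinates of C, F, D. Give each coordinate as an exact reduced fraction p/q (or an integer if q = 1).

C = (-3, 9)
D = (4, 7/3)
F = (-1, 7/3)

1. C_x = -3  [B, A, C are collinear ∩ EC ⟂ BA]
2. C_y = 9  [B, A, C are collinear ∩ EC ⟂ BA]
   → C = (-3, 9)
3. F_x = -1  [F is the centroid of △CEB]
4. F_y = 7/3  [F is the centroid of △CEB]
   → F = (-1, 7/3)
5. D_x = 4  [CA ∥ DF ∩ AF ∥ CD]
6. D_y = 7/3  [CA ∥ DF ∩ AF ∥ CD]
   → D = (4, 7/3)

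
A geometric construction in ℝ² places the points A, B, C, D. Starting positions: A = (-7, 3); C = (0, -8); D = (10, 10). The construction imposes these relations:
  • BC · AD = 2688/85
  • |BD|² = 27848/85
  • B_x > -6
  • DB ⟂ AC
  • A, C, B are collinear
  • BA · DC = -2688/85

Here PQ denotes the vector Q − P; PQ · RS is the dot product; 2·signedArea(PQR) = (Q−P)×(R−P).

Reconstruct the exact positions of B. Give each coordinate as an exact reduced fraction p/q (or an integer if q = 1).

B = (-448/85, 24/85)

1. B_x = -448/85  [A, C, B are collinear ∩ DB ⟂ AC]
2. B_y = 24/85  [A, C, B are collinear ∩ DB ⟂ AC]
   → B = (-448/85, 24/85)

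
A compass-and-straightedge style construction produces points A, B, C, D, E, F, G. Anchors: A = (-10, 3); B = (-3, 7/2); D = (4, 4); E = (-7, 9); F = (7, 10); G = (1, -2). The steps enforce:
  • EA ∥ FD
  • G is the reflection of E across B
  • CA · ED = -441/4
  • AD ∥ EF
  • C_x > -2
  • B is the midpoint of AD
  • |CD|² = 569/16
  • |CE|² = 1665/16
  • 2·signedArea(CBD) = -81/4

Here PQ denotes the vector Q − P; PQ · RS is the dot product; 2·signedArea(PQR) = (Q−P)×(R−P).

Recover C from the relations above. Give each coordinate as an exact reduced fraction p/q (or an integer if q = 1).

1. C_x = -1  [2·signedArea(CBD) = -81/4 ∩ CA · ED = -441/4]
2. C_y = 3/4  [2·signedArea(CBD) = -81/4 ∩ CA · ED = -441/4]
   → C = (-1, 3/4)

C = (-1, 3/4)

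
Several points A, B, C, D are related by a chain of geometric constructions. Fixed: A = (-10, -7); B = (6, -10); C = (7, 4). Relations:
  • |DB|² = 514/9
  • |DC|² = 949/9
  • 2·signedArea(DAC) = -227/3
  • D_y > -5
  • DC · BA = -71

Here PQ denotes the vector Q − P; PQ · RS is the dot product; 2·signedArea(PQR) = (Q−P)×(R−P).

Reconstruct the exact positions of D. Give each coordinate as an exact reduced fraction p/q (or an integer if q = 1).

1. D_x = 1  [2·signedArea(DAC) = -227/3 ∩ DC · BA = -71]
2. D_y = -13/3  [2·signedArea(DAC) = -227/3 ∩ DC · BA = -71]
   → D = (1, -13/3)

D = (1, -13/3)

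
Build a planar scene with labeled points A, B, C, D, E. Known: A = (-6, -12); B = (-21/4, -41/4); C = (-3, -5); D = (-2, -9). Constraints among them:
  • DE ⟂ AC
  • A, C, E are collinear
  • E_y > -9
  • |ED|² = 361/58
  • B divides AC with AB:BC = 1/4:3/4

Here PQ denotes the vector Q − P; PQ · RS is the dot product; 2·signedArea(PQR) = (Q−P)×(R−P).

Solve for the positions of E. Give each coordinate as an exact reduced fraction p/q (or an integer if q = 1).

1. E_x = -249/58  [A, C, E are collinear ∩ DE ⟂ AC]
2. E_y = -465/58  [A, C, E are collinear ∩ DE ⟂ AC]
   → E = (-249/58, -465/58)

E = (-249/58, -465/58)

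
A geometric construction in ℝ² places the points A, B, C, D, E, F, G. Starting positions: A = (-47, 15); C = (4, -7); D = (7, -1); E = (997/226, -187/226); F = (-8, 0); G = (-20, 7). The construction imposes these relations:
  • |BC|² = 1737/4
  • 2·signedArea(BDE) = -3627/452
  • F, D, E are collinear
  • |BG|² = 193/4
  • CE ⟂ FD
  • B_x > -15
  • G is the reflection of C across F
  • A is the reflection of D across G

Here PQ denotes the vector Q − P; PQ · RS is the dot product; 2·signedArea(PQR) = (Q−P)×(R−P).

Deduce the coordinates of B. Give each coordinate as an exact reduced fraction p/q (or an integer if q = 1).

1. B_x = -14  [line -39/226·x + -585/226·y + 3003/452 = 0 ∩ |BG|² = 193/4]
2. B_y = 7/2  [line -39/226·x + -585/226·y + 3003/452 = 0 ∩ |BG|² = 193/4]
   → B = (-14, 7/2)

B = (-14, 7/2)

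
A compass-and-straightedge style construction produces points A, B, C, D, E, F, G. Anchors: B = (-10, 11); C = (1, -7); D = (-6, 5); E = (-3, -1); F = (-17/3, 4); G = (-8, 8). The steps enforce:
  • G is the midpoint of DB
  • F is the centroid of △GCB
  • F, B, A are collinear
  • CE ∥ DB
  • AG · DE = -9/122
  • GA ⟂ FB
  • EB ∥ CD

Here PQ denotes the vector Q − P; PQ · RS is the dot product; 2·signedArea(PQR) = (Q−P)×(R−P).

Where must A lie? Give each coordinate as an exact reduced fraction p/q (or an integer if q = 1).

A = (-4943/610, 4841/610)

1. A_x = -4943/610  [F, B, A are collinear ∩ GA ⟂ FB]
2. A_y = 4841/610  [F, B, A are collinear ∩ GA ⟂ FB]
   → A = (-4943/610, 4841/610)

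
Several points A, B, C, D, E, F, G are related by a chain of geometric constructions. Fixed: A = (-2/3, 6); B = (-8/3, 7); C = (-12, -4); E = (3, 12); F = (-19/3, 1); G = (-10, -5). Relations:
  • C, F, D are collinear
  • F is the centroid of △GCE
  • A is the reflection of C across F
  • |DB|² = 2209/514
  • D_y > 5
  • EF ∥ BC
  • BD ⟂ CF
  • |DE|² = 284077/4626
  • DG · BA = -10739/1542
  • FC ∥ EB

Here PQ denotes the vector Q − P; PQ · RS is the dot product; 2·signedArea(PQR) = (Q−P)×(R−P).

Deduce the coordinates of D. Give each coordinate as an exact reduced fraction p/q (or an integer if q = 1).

1. D_x = -1997/1542  [C, F, D are collinear ∩ BD ⟂ CF]
2. D_y = 2799/514  [C, F, D are collinear ∩ BD ⟂ CF]
   → D = (-1997/1542, 2799/514)

D = (-1997/1542, 2799/514)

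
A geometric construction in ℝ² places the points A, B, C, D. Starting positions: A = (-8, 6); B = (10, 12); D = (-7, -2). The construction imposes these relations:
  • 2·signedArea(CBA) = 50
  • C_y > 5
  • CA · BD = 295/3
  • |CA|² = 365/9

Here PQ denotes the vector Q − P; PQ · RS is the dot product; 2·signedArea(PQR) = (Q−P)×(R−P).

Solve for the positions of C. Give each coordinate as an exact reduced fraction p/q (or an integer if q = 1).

C = (-5/3, 16/3)

1. C_x = -5/3  [CA · BD = 295/3 ∩ 2·signedArea(CBA) = 50]
2. C_y = 16/3  [CA · BD = 295/3 ∩ 2·signedArea(CBA) = 50]
   → C = (-5/3, 16/3)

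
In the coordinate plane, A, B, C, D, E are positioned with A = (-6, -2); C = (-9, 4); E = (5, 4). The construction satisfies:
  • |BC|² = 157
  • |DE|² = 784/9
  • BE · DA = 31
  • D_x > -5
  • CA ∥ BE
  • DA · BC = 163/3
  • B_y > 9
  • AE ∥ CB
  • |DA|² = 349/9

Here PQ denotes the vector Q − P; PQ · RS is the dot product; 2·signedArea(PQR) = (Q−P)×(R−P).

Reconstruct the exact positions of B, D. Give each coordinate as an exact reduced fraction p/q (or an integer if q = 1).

1. B_x = 2  [CA ∥ BE ∩ AE ∥ CB]
2. B_y = 10  [CA ∥ BE ∩ AE ∥ CB]
   → B = (2, 10)
3. D_x = -13/3  [DA · BC = 163/3 ∩ BE · DA = 31]
4. D_y = 4  [DA · BC = 163/3 ∩ BE · DA = 31]
   → D = (-13/3, 4)

B = (2, 10)
D = (-13/3, 4)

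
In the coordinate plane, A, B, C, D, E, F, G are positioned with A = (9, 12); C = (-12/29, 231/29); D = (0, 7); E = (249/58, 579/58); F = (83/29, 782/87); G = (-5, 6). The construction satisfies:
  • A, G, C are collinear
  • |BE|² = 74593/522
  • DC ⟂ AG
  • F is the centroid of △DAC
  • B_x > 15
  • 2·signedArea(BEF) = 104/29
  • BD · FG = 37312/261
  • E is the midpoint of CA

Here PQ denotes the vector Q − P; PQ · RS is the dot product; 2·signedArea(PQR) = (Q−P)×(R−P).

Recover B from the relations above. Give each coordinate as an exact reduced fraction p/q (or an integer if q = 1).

1. B_x = 439/29  [BD · FG = 37312/261 ∩ 2·signedArea(BEF) = 104/29]
2. B_y = 1306/87  [BD · FG = 37312/261 ∩ 2·signedArea(BEF) = 104/29]
   → B = (439/29, 1306/87)

B = (439/29, 1306/87)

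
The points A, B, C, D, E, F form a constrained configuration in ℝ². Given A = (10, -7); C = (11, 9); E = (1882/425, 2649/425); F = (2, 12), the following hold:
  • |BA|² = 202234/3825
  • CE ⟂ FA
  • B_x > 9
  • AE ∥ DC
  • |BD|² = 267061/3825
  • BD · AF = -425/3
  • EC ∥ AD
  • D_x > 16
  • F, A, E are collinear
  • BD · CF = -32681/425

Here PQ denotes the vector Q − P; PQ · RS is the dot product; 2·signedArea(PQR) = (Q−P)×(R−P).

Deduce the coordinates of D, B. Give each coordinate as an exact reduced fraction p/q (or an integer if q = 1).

B = (12143/1275, 326/1275)
D = (7043/425, -1799/425)

1. D_x = 7043/425  [AE ∥ DC ∩ EC ∥ AD]
2. D_y = -1799/425  [AE ∥ DC ∩ EC ∥ AD]
   → D = (7043/425, -1799/425)
3. B_x = 12143/1275  [BD · CF = -32681/425 ∩ BD · AF = -425/3]
4. B_y = 326/1275  [BD · CF = -32681/425 ∩ BD · AF = -425/3]
   → B = (12143/1275, 326/1275)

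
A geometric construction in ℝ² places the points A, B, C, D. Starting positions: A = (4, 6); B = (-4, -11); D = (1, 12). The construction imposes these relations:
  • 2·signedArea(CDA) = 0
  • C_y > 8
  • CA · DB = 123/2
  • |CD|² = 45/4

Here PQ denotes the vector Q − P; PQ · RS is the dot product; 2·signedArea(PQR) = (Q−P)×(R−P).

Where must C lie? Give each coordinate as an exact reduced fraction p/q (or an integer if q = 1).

1. C_x = 5/2  [2·signedArea(CDA) = 0 ∩ CA · DB = 123/2]
2. C_y = 9  [2·signedArea(CDA) = 0 ∩ CA · DB = 123/2]
   → C = (5/2, 9)

C = (5/2, 9)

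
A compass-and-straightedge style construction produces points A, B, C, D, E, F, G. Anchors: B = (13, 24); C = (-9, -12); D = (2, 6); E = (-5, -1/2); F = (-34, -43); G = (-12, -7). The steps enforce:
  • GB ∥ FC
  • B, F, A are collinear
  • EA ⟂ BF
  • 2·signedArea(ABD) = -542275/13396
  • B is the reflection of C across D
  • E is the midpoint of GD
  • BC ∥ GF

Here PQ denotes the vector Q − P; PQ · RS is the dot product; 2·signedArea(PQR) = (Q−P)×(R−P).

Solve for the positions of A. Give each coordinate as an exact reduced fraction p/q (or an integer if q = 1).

1. A_x = -59677/13396  [B, F, A are collinear ∩ EA ⟂ BF]
2. A_y = -11821/13396  [B, F, A are collinear ∩ EA ⟂ BF]
   → A = (-59677/13396, -11821/13396)

A = (-59677/13396, -11821/13396)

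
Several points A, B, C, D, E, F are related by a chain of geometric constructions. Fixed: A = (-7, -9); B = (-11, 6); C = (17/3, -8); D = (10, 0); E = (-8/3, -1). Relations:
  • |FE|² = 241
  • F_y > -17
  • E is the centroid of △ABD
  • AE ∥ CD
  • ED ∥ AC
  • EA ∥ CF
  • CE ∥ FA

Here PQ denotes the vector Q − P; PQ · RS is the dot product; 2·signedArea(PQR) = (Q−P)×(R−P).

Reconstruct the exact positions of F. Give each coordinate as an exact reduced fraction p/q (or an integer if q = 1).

F = (4/3, -16)

1. F_x = 4/3  [CE ∥ FA ∩ EA ∥ CF]
2. F_y = -16  [CE ∥ FA ∩ EA ∥ CF]
   → F = (4/3, -16)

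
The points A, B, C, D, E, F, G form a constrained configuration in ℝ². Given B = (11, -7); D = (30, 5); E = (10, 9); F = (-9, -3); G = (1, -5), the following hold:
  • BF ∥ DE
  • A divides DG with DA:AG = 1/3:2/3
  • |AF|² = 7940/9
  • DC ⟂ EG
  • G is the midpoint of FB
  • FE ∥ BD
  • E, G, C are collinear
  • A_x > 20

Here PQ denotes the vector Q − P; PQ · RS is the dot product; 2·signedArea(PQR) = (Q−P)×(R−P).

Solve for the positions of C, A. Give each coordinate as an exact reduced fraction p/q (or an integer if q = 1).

A = (61/3, 5/3)
C = (3886/277, 4229/277)

1. C_x = 3886/277  [E, G, C are collinear ∩ DC ⟂ EG]
2. C_y = 4229/277  [E, G, C are collinear ∩ DC ⟂ EG]
   → C = (3886/277, 4229/277)
3. A_x = 61/3  [A divides DG with DA:AG = 1/3:2/3]
4. A_y = 5/3  [A divides DG with DA:AG = 1/3:2/3]
   → A = (61/3, 5/3)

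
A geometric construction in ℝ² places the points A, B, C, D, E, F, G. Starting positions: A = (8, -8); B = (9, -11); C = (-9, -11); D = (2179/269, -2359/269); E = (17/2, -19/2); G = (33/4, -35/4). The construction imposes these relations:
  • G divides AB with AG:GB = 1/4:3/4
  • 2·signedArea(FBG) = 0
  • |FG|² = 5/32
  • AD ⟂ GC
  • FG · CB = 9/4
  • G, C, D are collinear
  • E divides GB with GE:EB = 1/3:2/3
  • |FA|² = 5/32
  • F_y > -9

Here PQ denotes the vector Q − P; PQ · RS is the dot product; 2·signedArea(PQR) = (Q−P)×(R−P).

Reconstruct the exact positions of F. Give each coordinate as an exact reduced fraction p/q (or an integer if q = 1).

F = (65/8, -67/8)

1. F_x = 65/8  [2·signedArea(FBG) = 0 ∩ FG · CB = 9/4]
2. F_y = -67/8  [2·signedArea(FBG) = 0 ∩ FG · CB = 9/4]
   → F = (65/8, -67/8)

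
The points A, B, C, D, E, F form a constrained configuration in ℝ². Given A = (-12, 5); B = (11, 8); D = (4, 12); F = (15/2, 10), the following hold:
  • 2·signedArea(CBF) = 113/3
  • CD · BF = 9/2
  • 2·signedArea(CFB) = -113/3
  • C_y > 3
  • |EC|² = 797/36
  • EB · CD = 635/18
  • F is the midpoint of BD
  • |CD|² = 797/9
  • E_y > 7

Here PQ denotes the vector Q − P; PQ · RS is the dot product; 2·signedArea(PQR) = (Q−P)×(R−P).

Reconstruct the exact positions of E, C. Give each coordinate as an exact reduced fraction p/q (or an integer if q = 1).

C = (1/3, 10/3)
E = (13/6, 23/3)

1. C_x = 1/3  [2·signedArea(CBF) = 113/3 ∩ CD · BF = 9/2]
2. C_y = 10/3  [2·signedArea(CBF) = 113/3 ∩ CD · BF = 9/2]
   → C = (1/3, 10/3)
3. E_x = 13/6  [line -11/3·x + -26/3·y + 1339/18 = 0 ∩ |EC|² = 797/36]
4. E_y = 23/3  [line -11/3·x + -26/3·y + 1339/18 = 0 ∩ |EC|² = 797/36]
   → E = (13/6, 23/3)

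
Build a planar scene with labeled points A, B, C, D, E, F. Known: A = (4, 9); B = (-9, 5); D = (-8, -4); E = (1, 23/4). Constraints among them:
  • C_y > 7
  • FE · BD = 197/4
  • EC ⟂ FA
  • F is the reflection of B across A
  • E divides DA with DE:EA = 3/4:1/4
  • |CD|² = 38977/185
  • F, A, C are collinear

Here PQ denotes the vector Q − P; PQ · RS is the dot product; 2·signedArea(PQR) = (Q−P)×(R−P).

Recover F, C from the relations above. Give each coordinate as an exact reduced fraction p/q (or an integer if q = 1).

1. F_x = 17  [F is the reflection of B across A]
2. F_y = 13  [F is the reflection of B across A]
   → F = (17, 13)
3. C_x = 64/185  [F, A, C are collinear ∩ EC ⟂ FA]
4. C_y = 1457/185  [F, A, C are collinear ∩ EC ⟂ FA]
   → C = (64/185, 1457/185)

C = (64/185, 1457/185)
F = (17, 13)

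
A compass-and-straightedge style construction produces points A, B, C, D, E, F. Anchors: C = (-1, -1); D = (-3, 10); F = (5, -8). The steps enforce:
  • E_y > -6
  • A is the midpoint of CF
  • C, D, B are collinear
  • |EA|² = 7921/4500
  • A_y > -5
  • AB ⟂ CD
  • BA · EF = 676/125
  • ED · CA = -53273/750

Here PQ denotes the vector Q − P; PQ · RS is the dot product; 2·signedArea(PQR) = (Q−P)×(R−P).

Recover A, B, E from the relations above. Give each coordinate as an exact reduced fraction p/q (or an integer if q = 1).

A = (2, -9/2)
B = (-36/125, -1229/250)
E = (839/375, -2177/375)

1. A_x = 2  [A is the midpoint of CF]
2. A_y = -9/2  [A is the midpoint of CF]
   → A = (2, -9/2)
3. B_x = -36/125  [C, D, B are collinear ∩ AB ⟂ CD]
4. B_y = -1229/250  [C, D, B are collinear ∩ AB ⟂ CD]
   → B = (-36/125, -1229/250)
5. E_x = 839/375  [ED · CA = -53273/750 ∩ BA · EF = 676/125]
6. E_y = -2177/375  [ED · CA = -53273/750 ∩ BA · EF = 676/125]
   → E = (839/375, -2177/375)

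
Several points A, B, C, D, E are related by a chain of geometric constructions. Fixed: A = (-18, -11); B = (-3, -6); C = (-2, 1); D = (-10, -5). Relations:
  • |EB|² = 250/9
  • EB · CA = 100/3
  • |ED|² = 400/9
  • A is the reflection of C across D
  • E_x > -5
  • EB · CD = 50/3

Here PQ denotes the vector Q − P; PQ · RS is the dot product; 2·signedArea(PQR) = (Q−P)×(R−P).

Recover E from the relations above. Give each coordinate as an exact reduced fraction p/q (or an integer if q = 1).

E = (-14/3, -1)

1. E_x = -14/3  [line 8·x + 6·y + 130/3 = 0 ∩ |ED|² = 400/9]
2. E_y = -1  [line 8·x + 6·y + 130/3 = 0 ∩ |ED|² = 400/9]
   → E = (-14/3, -1)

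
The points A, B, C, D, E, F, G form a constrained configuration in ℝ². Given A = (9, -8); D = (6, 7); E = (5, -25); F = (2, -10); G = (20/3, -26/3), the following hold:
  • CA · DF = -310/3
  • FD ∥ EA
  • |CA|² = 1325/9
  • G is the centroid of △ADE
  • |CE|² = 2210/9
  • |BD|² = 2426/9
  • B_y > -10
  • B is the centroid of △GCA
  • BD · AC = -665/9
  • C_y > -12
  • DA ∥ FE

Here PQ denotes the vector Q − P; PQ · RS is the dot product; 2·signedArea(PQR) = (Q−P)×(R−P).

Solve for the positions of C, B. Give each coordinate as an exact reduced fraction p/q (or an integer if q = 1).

1. C_x = -8/3  [line 4·x + 17·y + 610/3 = 0 ∩ |CE|² = 2210/9]
2. C_y = -34/3  [line 4·x + 17·y + 610/3 = 0 ∩ |CE|² = 2210/9]
   → C = (-8/3, -34/3)
3. B_x = 13/3  [B is the centroid of △GCA]
4. B_y = -28/3  [B is the centroid of △GCA]
   → B = (13/3, -28/3)

B = (13/3, -28/3)
C = (-8/3, -34/3)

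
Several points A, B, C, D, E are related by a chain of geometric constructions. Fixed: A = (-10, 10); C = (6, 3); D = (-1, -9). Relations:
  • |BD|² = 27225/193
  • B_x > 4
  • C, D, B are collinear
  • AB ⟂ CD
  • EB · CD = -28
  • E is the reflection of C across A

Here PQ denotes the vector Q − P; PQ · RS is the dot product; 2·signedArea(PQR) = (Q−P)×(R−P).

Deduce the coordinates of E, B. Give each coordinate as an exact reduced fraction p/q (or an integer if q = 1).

B = (962/193, 243/193)
E = (-26, 17)

1. E_x = -26  [E is the reflection of C across A]
2. E_y = 17  [E is the reflection of C across A]
   → E = (-26, 17)
3. B_x = 962/193  [C, D, B are collinear ∩ AB ⟂ CD]
4. B_y = 243/193  [C, D, B are collinear ∩ AB ⟂ CD]
   → B = (962/193, 243/193)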